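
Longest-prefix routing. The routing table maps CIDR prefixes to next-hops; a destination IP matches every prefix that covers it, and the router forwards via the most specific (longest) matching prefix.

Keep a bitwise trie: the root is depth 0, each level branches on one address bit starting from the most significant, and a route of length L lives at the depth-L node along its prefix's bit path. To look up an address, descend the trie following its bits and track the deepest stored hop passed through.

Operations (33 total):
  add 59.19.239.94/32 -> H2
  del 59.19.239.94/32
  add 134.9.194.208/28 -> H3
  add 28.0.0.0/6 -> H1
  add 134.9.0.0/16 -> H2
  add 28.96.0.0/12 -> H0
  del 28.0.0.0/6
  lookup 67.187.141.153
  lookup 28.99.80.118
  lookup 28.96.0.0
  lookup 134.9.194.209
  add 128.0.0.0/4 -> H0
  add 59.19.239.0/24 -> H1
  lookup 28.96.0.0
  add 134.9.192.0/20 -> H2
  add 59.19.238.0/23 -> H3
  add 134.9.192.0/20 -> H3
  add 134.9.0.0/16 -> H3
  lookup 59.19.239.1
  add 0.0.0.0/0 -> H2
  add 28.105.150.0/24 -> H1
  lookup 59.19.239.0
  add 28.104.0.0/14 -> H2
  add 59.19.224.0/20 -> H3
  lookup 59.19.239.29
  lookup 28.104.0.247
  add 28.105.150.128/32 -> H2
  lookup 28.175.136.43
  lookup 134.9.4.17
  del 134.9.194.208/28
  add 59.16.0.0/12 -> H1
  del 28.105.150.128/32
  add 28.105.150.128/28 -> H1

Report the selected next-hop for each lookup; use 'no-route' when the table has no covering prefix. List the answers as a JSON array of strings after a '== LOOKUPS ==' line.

Trace:
  + 59.19.239.94/32 (H2) depth=32
  del 59.19.239.94/32 (clear depth 32)
  + 134.9.194.208/28 (H3) depth=28
  + 28.0.0.0/6 (H1) depth=6
  + 134.9.0.0/16 (H2) depth=16
  + 28.96.0.0/12 (H0) depth=12
  del 28.0.0.0/6 (clear depth 6)
  lookup 67.187.141.153: bits 0 walk d0:-→d1:- -> no-route
  lookup 28.99.80.118: bits 000111000110 walk d0:-→d1:-→d2:-→d3:-→d4:-→d5:-→d6:-→d7:-→d8:-→d9:-→d10:-→d11:-→d12:H0 -> H0
  lookup 28.96.0.0: bits 000111000110 walk d0:-→d1:-→d2:-→d3:-→d4:-→d5:-→d6:-→d7:-→d8:-→d9:-→d10:-→d11:-→d12:H0 -> H0
  lookup 134.9.194.209: bits 1000011000001001110000101101 walk d0:-→d1:-→d2:-→d3:-→d4:-→d5:-→d6:-→d7:-→d8:-→d9:-→d10:-→d11:-→d12:-→d13:-→d14:-→d15:-→d16:H2→d17:-→d18:-→d19:-→d20:-→d21:-→d22:-→d23:-→d24:-→d25:-→d26:-→d27:-→d28:H3 -> H3
  + 128.0.0.0/4 (H0) depth=4
  + 59.19.239.0/24 (H1) depth=24
  lookup 28.96.0.0: bits 000111000110 walk d0:-→d1:-→d2:-→d3:-→d4:-→d5:-→d6:-→d7:-→d8:-→d9:-→d10:-→d11:-→d12:H0 -> H0
  + 134.9.192.0/20 (H2) depth=20
  + 59.19.238.0/23 (H3) depth=23
  + 134.9.192.0/20 (H3) depth=20
  + 134.9.0.0/16 (H3) depth=16
  lookup 59.19.239.1: bits 0011101100010011111011110 walk d0:-→d1:-→d2:-→d3:-→d4:-→d5:-→d6:-→d7:-→d8:-→d9:-→d10:-→d11:-→d12:-→d13:-→d14:-→d15:-→d16:-→d17:-→d18:-→d19:-→d20:-→d21:-→d22:-→d23:H3→d24:H1→d25:- -> H1
  + 0.0.0.0/0 (H2) depth=0
  + 28.105.150.0/24 (H1) depth=24
  lookup 59.19.239.0: bits 0011101100010011111011110 walk d0:H2→d1:-→d2:-→d3:-→d4:-→d5:-→d6:-→d7:-→d8:-→d9:-→d10:-→d11:-→d12:-→d13:-→d14:-→d15:-→d16:-→d17:-→d18:-→d19:-→d20:-→d21:-→d22:-→d23:H3→d24:H1→d25:- -> H1
  + 28.104.0.0/14 (H2) depth=14
  + 59.19.224.0/20 (H3) depth=20
  lookup 59.19.239.29: bits 0011101100010011111011110 walk d0:H2→d1:-→d2:-→d3:-→d4:-→d5:-→d6:-→d7:-→d8:-→d9:-→d10:-→d11:-→d12:-→d13:-→d14:-→d15:-→d16:-→d17:-→d18:-→d19:-→d20:H3→d21:-→d22:-→d23:H3→d24:H1→d25:- -> H1
  lookup 28.104.0.247: bits 000111000110100 walk d0:H2→d1:-→d2:-→d3:-→d4:-→d5:-→d6:-→d7:-→d8:-→d9:-→d10:-→d11:-→d12:H0→d13:-→d14:H2→d15:- -> H2
  + 28.105.150.128/32 (H2) depth=32
  lookup 28.175.136.43: bits 00011100 walk d0:H2→d1:-→d2:-→d3:-→d4:-→d5:-→d6:-→d7:-→d8:- -> H2
  lookup 134.9.4.17: bits 1000011000001001 walk d0:H2→d1:-→d2:-→d3:-→d4:H0→d5:-→d6:-→d7:-→d8:-→d9:-→d10:-→d11:-→d12:-→d13:-→d14:-→d15:-→d16:H3 -> H3
  del 134.9.194.208/28 (clear depth 28)
  + 59.16.0.0/12 (H1) depth=12
  del 28.105.150.128/32 (clear depth 32)
  + 28.105.150.128/28 (H1) depth=28

== LOOKUPS ==
["no-route","H0","H0","H3","H0","H1","H1","H1","H2","H2","H3"]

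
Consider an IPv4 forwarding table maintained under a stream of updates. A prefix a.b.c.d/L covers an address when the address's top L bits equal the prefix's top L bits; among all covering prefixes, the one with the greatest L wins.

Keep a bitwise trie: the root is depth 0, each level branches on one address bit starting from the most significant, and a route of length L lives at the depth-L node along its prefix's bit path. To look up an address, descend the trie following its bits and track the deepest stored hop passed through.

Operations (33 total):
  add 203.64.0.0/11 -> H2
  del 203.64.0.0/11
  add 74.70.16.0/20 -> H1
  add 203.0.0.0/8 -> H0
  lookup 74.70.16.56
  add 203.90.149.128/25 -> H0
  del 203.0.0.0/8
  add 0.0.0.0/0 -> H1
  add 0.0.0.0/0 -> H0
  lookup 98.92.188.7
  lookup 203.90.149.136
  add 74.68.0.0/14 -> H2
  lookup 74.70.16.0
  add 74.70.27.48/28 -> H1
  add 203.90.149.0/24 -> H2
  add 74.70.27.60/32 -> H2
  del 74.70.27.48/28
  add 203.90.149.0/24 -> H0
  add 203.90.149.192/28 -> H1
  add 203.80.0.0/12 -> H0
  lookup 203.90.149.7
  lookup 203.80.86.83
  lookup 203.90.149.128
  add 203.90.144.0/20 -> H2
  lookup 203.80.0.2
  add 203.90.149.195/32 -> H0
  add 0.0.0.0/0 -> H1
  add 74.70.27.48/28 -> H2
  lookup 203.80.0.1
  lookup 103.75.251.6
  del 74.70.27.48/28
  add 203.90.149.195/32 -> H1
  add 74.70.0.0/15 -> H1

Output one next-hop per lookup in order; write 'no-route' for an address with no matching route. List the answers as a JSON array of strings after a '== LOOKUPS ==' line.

Process each operation:
  add 203.64.0.0/11 -> H2 at depth 11
  del 203.64.0.0/11 (clear depth 11)
  add 74.70.16.0/20 -> H1 at depth 20
  add 203.0.0.0/8 -> H0 at depth 8
  Q 74.70.16.56: descend 01001010010001100001 ; hops seen [H1] ; pick H1
  add 203.90.149.128/25 -> H0 at depth 25
  del 203.0.0.0/8 (clear depth 8)
  add 0.0.0.0/0 -> H1 at depth 0
  add 0.0.0.0/0 -> H0 at depth 0
  Q 98.92.188.7: descend 01 ; hops seen [H0] ; pick H0
  Q 203.90.149.136: descend 1100101101011010100101011 ; hops seen [H0,H0] ; pick H0
  add 74.68.0.0/14 -> H2 at depth 14
  Q 74.70.16.0: descend 01001010010001100001 ; hops seen [H0,H2,H1] ; pick H1
  add 74.70.27.48/28 -> H1 at depth 28
  add 203.90.149.0/24 -> H2 at depth 24
  add 74.70.27.60/32 -> H2 at depth 32
  del 74.70.27.48/28 (clear depth 28)
  add 203.90.149.0/24 -> H0 at depth 24
  add 203.90.149.192/28 -> H1 at depth 28
  add 203.80.0.0/12 -> H0 at depth 12
  Q 203.90.149.7: descend 110010110101101010010101 ; hops seen [H0,H0,H0] ; pick H0
  Q 203.80.86.83: descend 110010110101 ; hops seen [H0,H0] ; pick H0
  Q 203.90.149.128: descend 1100101101011010100101011 ; hops seen [H0,H0,H0,H0] ; pick H0
  add 203.90.144.0/20 -> H2 at depth 20
  Q 203.80.0.2: descend 110010110101 ; hops seen [H0,H0] ; pick H0
  add 203.90.149.195/32 -> H0 at depth 32
  add 0.0.0.0/0 -> H1 at depth 0
  add 74.70.27.48/28 -> H2 at depth 28
  Q 203.80.0.1: descend 110010110101 ; hops seen [H1,H0] ; pick H0
  Q 103.75.251.6: descend 01 ; hops seen [H1] ; pick H1
  del 74.70.27.48/28 (clear depth 28)
  add 203.90.149.195/32 -> H1 at depth 32
  add 74.70.0.0/15 -> H1 at depth 15

== LOOKUPS ==
["H1","H0","H0","H1","H0","H0","H0","H0","H0","H1"]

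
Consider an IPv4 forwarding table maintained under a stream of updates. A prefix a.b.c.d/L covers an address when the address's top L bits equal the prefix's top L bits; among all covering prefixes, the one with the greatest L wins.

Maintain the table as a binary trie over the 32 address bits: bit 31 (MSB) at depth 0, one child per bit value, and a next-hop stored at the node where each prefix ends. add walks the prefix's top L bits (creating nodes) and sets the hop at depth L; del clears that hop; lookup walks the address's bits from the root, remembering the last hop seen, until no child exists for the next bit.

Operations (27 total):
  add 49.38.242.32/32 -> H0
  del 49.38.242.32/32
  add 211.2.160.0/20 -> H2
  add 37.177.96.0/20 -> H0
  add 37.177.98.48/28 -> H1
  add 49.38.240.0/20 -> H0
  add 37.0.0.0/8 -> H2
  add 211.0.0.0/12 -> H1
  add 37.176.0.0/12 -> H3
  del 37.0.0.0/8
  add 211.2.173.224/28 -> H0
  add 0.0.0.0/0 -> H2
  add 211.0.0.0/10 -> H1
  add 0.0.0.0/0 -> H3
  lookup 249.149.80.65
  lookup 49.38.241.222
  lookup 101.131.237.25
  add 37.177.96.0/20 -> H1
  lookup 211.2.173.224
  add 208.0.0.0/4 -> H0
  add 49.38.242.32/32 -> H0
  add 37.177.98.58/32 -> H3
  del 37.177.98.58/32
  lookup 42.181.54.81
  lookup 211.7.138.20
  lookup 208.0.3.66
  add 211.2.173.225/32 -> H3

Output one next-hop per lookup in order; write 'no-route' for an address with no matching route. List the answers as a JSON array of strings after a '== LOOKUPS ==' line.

Trace:
  add 49.38.242.32/32 -> H0 at depth 32
  del 49.38.242.32/32 (clear depth 32)
  add 211.2.160.0/20 -> H2 at depth 20
  add 37.177.96.0/20 -> H0 at depth 20
  add 37.177.98.48/28 -> H1 at depth 28
  add 49.38.240.0/20 -> H0 at depth 20
  add 37.0.0.0/8 -> H2 at depth 8
  add 211.0.0.0/12 -> H1 at depth 12
  add 37.176.0.0/12 -> H3 at depth 12
  del 37.0.0.0/8 (clear depth 8)
  add 211.2.173.224/28 -> H0 at depth 28
  add 0.0.0.0/0 -> H2 at depth 0
  add 211.0.0.0/10 -> H1 at depth 10
  add 0.0.0.0/0 -> H3 at depth 0
  Q 249.149.80.65: descend 11 ; hops seen [H3] ; pick H3
  Q 49.38.241.222: descend 0011000100100110111100 ; hops seen [H3,H0] ; pick H0
  Q 101.131.237.25: descend 0 ; hops seen [H3] ; pick H3
  add 37.177.96.0/20 -> H1 at depth 20
  Q 211.2.173.224: descend 1101001100000010101011011110 ; hops seen [H3,H1,H1,H2,H0] ; pick H0
  add 208.0.0.0/4 -> H0 at depth 4
  add 49.38.242.32/32 -> H0 at depth 32
  add 37.177.98.58/32 -> H3 at depth 32
  del 37.177.98.58/32 (clear depth 32)
  Q 42.181.54.81: descend 0010 ; hops seen [H3] ; pick H3
  Q 211.7.138.20: descend 1101001100000 ; hops seen [H3,H0,H1,H1] ; pick H1
  Q 208.0.3.66: descend 110100 ; hops seen [H3,H0] ; pick H0
  add 211.2.173.225/32 -> H3 at depth 32

== LOOKUPS ==
["H3","H0","H3","H0","H3","H1","H0"]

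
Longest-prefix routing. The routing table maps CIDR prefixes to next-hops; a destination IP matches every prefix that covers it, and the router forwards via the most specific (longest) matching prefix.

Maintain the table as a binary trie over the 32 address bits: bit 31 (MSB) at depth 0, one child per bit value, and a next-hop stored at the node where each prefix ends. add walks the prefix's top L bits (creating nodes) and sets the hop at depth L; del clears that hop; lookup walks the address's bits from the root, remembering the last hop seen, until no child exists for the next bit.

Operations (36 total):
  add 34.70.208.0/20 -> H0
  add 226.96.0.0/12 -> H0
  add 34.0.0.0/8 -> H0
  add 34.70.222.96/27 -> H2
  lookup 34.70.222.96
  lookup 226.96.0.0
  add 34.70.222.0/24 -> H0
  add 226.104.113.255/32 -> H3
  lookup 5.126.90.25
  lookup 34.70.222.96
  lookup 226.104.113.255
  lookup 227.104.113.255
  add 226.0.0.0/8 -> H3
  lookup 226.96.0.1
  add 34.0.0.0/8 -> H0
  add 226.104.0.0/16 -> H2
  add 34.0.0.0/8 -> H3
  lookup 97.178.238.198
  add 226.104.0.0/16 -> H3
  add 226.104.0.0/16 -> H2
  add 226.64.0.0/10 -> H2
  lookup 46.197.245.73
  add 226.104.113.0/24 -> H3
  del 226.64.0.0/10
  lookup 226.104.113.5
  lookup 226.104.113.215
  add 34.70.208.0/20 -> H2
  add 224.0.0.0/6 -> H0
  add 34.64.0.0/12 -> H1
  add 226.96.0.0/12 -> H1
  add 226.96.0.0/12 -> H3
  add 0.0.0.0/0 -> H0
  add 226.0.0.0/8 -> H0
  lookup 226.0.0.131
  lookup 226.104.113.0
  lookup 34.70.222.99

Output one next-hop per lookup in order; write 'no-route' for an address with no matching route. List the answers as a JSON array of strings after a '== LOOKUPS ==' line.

Trace:
  add 34.70.208.0/20 -> H0 at depth 20
  add 226.96.0.0/12 -> H0 at depth 12
  add 34.0.0.0/8 -> H0 at depth 8
  add 34.70.222.96/27 -> H2 at depth 27
  Q 34.70.222.96: descend 001000100100011011011110011 ; hops seen [H0,H0,H2] ; pick H2
  Q 226.96.0.0: descend 111000100110 ; hops seen [H0] ; pick H0
  add 34.70.222.0/24 -> H0 at depth 24
  add 226.104.113.255/32 -> H3 at depth 32
  Q 5.126.90.25: descend 00 ; hops seen [∅] ; pick no-route
  Q 34.70.222.96: descend 001000100100011011011110011 ; hops seen [H0,H0,H0,H2] ; pick H2
  Q 226.104.113.255: descend 11100010011010000111000111111111 ; hops seen [H0,H3] ; pick H3
  Q 227.104.113.255: descend 1110001 ; hops seen [∅] ; pick no-route
  add 226.0.0.0/8 -> H3 at depth 8
  Q 226.96.0.1: descend 111000100110 ; hops seen [H3,H0] ; pick H0
  add 34.0.0.0/8 -> H0 at depth 8
  add 226.104.0.0/16 -> H2 at depth 16
  add 34.0.0.0/8 -> H3 at depth 8
  Q 97.178.238.198: descend 0 ; hops seen [∅] ; pick no-route
  add 226.104.0.0/16 -> H3 at depth 16
  add 226.104.0.0/16 -> H2 at depth 16
  add 226.64.0.0/10 -> H2 at depth 10
  Q 46.197.245.73: descend 0010 ; hops seen [∅] ; pick no-route
  add 226.104.113.0/24 -> H3 at depth 24
  del 226.64.0.0/10 (clear depth 10)
  Q 226.104.113.5: descend 111000100110100001110001 ; hops seen [H3,H0,H2,H3] ; pick H3
  Q 226.104.113.215: descend 11100010011010000111000111 ; hops seen [H3,H0,H2,H3] ; pick H3
  add 34.70.208.0/20 -> H2 at depth 20
  add 224.0.0.0/6 -> H0 at depth 6
  add 34.64.0.0/12 -> H1 at depth 12
  add 226.96.0.0/12 -> H1 at depth 12
  add 226.96.0.0/12 -> H3 at depth 12
  add 0.0.0.0/0 -> H0 at depth 0
  add 226.0.0.0/8 -> H0 at depth 8
  Q 226.0.0.131: descend 111000100 ; hops seen [H0,H0,H0] ; pick H0
  Q 226.104.113.0: descend 111000100110100001110001 ; hops seen [H0,H0,H0,H3,H2,H3] ; pick H3
  Q 34.70.222.99: descend 001000100100011011011110011 ; hops seen [H0,H3,H1,H2,H0,H2] ; pick H2

== LOOKUPS ==
["H2","H0","no-route","H2","H3","no-route","H0","no-route","no-route","H3","H3","H0","H3","H2"]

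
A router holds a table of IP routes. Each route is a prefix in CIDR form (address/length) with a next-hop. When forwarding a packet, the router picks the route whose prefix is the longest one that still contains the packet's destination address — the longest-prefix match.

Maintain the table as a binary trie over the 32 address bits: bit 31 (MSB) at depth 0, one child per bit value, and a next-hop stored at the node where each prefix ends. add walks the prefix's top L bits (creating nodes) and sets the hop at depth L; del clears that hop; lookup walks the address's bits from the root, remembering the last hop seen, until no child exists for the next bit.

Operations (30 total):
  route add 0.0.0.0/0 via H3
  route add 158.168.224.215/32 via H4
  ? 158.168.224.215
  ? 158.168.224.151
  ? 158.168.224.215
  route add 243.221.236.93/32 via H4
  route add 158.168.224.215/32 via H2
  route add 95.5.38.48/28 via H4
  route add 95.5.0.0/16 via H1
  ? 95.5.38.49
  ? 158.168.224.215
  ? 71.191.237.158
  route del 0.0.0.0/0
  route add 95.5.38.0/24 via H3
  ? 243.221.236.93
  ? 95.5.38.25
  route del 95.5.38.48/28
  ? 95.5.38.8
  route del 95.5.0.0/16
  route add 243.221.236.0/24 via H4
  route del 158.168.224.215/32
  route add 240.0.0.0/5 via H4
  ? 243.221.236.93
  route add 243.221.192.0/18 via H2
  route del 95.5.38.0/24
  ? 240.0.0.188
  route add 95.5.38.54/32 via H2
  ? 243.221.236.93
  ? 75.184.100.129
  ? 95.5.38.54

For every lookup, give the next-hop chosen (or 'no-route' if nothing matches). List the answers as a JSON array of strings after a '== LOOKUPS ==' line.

Process each operation:
  + 0.0.0.0/0 (H3) depth=0
  + 158.168.224.215/32 (H4) depth=32
  lookup 158.168.224.215: bits 10011110101010001110000011010111 walk d0:H3→d1:-→d2:-→d3:-→d4:-→d5:-→d6:-→d7:-→d8:-→d9:-→d10:-→d11:-→d12:-→d13:-→d14:-→d15:-→d16:-→d17:-→d18:-→d19:-→d20:-→d21:-→d22:-→d23:-→d24:-→d25:-→d26:-→d27:-→d28:-→d29:-→d30:-→d31:-→d32:H4 -> H4
  lookup 158.168.224.151: bits 1001111010101000111000001 walk d0:H3→d1:-→d2:-→d3:-→d4:-→d5:-→d6:-→d7:-→d8:-→d9:-→d10:-→d11:-→d12:-→d13:-→d14:-→d15:-→d16:-→d17:-→d18:-→d19:-→d20:-→d21:-→d22:-→d23:-→d24:-→d25:- -> H3
  lookup 158.168.224.215: bits 10011110101010001110000011010111 walk d0:H3→d1:-→d2:-→d3:-→d4:-→d5:-→d6:-→d7:-→d8:-→d9:-→d10:-→d11:-→d12:-→d13:-→d14:-→d15:-→d16:-→d17:-→d18:-→d19:-→d20:-→d21:-→d22:-→d23:-→d24:-→d25:-→d26:-→d27:-→d28:-→d29:-→d30:-→d31:-→d32:H4 -> H4
  + 243.221.236.93/32 (H4) depth=32
  + 158.168.224.215/32 (H2) depth=32
  + 95.5.38.48/28 (H4) depth=28
  + 95.5.0.0/16 (H1) depth=16
  lookup 95.5.38.49: bits 0101111100000101001001100011 walk d0:H3→d1:-→d2:-→d3:-→d4:-→d5:-→d6:-→d7:-→d8:-→d9:-→d10:-→d11:-→d12:-→d13:-→d14:-→d15:-→d16:H1→d17:-→d18:-→d19:-→d20:-→d21:-→d22:-→d23:-→d24:-→d25:-→d26:-→d27:-→d28:H4 -> H4
  lookup 158.168.224.215: bits 10011110101010001110000011010111 walk d0:H3→d1:-→d2:-→d3:-→d4:-→d5:-→d6:-→d7:-→d8:-→d9:-→d10:-→d11:-→d12:-→d13:-→d14:-→d15:-→d16:-→d17:-→d18:-→d19:-→d20:-→d21:-→d22:-→d23:-→d24:-→d25:-→d26:-→d27:-→d28:-→d29:-→d30:-→d31:-→d32:H2 -> H2
  lookup 71.191.237.158: bits 010 walk d0:H3→d1:-→d2:-→d3:- -> H3
  - 0.0.0.0/0 clear@0
  + 95.5.38.0/24 (H3) depth=24
  lookup 243.221.236.93: bits 11110011110111011110110001011101 walk d0:-→d1:-→d2:-→d3:-→d4:-→d5:-→d6:-→d7:-→d8:-→d9:-→d10:-→d11:-→d12:-→d13:-→d14:-→d15:-→d16:-→d17:-→d18:-→d19:-→d20:-→d21:-→d22:-→d23:-→d24:-→d25:-→d26:-→d27:-→d28:-→d29:-→d30:-→d31:-→d32:H4 -> H4
  lookup 95.5.38.25: bits 01011111000001010010011000 walk d0:-→d1:-→d2:-→d3:-→d4:-→d5:-→d6:-→d7:-→d8:-→d9:-→d10:-→d11:-→d12:-→d13:-→d14:-→d15:-→d16:H1→d17:-→d18:-→d19:-→d20:-→d21:-→d22:-→d23:-→d24:H3→d25:-→d26:- -> H3
  - 95.5.38.48/28 clear@28
  lookup 95.5.38.8: bits 01011111000001010010011000 walk d0:-→d1:-→d2:-→d3:-→d4:-→d5:-→d6:-→d7:-→d8:-→d9:-→d10:-→d11:-→d12:-→d13:-→d14:-→d15:-→d16:H1→d17:-→d18:-→d19:-→d20:-→d21:-→d22:-→d23:-→d24:H3→d25:-→d26:- -> H3
  - 95.5.0.0/16 clear@16
  + 243.221.236.0/24 (H4) depth=24
  - 158.168.224.215/32 clear@32
  + 240.0.0.0/5 (H4) depth=5
  lookup 243.221.236.93: bits 11110011110111011110110001011101 walk d0:-→d1:-→d2:-→d3:-→d4:-→d5:H4→d6:-→d7:-→d8:-→d9:-→d10:-→d11:-→d12:-→d13:-→d14:-→d15:-→d16:-→d17:-→d18:-→d19:-→d20:-→d21:-→d22:-→d23:-→d24:H4→d25:-→d26:-→d27:-→d28:-→d29:-→d30:-→d31:-→d32:H4 -> H4
  + 243.221.192.0/18 (H2) depth=18
  - 95.5.38.0/24 clear@24
  lookup 240.0.0.188: bits 111100 walk d0:-→d1:-→d2:-→d3:-→d4:-→d5:H4→d6:- -> H4
  + 95.5.38.54/32 (H2) depth=32
  lookup 243.221.236.93: bits 11110011110111011110110001011101 walk d0:-→d1:-→d2:-→d3:-→d4:-→d5:H4→d6:-→d7:-→d8:-→d9:-→d10:-→d11:-→d12:-→d13:-→d14:-→d15:-→d16:-→d17:-→d18:H2→d19:-→d20:-→d21:-→d22:-→d23:-→d24:H4→d25:-→d26:-→d27:-→d28:-→d29:-→d30:-→d31:-→d32:H4 -> H4
  lookup 75.184.100.129: bits 010 walk d0:-→d1:-→d2:-→d3:- -> no-route
  lookup 95.5.38.54: bits 01011111000001010010011000110110 walk d0:-→d1:-→d2:-→d3:-→d4:-→d5:-→d6:-→d7:-→d8:-→d9:-→d10:-→d11:-→d12:-→d13:-→d14:-→d15:-→d16:-→d17:-→d18:-→d19:-→d20:-→d21:-→d22:-→d23:-→d24:-→d25:-→d26:-→d27:-→d28:-→d29:-→d30:-→d31:-→d32:H2 -> H2

== LOOKUPS ==
["H4","H3","H4","H4","H2","H3","H4","H3","H3","H4","H4","H4","no-route","H2"]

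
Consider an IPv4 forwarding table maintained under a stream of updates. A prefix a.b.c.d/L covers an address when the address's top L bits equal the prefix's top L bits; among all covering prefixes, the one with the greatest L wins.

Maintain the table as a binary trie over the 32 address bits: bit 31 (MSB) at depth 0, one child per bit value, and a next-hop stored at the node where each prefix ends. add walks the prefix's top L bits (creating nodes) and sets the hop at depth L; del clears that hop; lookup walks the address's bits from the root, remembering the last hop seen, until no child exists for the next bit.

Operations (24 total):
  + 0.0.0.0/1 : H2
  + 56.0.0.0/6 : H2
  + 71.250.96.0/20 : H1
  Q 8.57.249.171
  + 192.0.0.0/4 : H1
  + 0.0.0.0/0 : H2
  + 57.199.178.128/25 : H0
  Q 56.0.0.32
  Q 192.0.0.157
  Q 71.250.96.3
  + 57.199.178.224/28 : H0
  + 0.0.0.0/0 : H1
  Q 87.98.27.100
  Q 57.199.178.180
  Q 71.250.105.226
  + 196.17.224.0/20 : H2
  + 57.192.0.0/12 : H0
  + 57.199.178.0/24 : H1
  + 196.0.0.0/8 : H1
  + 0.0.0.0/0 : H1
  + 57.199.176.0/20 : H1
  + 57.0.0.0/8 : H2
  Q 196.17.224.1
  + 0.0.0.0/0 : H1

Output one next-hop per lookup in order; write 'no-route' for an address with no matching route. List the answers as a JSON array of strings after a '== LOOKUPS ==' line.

Process each operation:
  + 0.0.0.0/1 (H2) depth=1
  + 56.0.0.0/6 (H2) depth=6
  + 71.250.96.0/20 (H1) depth=20
  ? 8.57.249.171  path d0:-→d1:H2→d2:-  best=H2
  + 192.0.0.0/4 (H1) depth=4
  + 0.0.0.0/0 (H2) depth=0
  + 57.199.178.128/25 (H0) depth=25
  ? 56.0.0.32  path d0:H2→d1:H2→d2:-→d3:-→d4:-→d5:-→d6:H2→d7:-  best=H2
  ? 192.0.0.157  path d0:H2→d1:-→d2:-→d3:-→d4:H1  best=H1
  ? 71.250.96.3  path d0:H2→d1:H2→d2:-→d3:-→d4:-→d5:-→d6:-→d7:-→d8:-→d9:-→d10:-→d11:-→d12:-→d13:-→d14:-→d15:-→d16:-→d17:-→d18:-→d19:-→d20:H1  best=H1
  + 57.199.178.224/28 (H0) depth=28
  + 0.0.0.0/0 (H1) depth=0
  ? 87.98.27.100  path d0:H1→d1:H2→d2:-→d3:-  best=H2
  ? 57.199.178.180  path d0:H1→d1:H2→d2:-→d3:-→d4:-→d5:-→d6:H2→d7:-→d8:-→d9:-→d10:-→d11:-→d12:-→d13:-→d14:-→d15:-→d16:-→d17:-→d18:-→d19:-→d20:-→d21:-→d22:-→d23:-→d24:-→d25:H0  best=H0
  ? 71.250.105.226  path d0:H1→d1:H2→d2:-→d3:-→d4:-→d5:-→d6:-→d7:-→d8:-→d9:-→d10:-→d11:-→d12:-→d13:-→d14:-→d15:-→d16:-→d17:-→d18:-→d19:-→d20:H1  best=H1
  + 196.17.224.0/20 (H2) depth=20
  + 57.192.0.0/12 (H0) depth=12
  + 57.199.178.0/24 (H1) depth=24
  + 196.0.0.0/8 (H1) depth=8
  + 0.0.0.0/0 (H1) depth=0
  + 57.199.176.0/20 (H1) depth=20
  + 57.0.0.0/8 (H2) depth=8
  ? 196.17.224.1  path d0:H1→d1:-→d2:-→d3:-→d4:H1→d5:-→d6:-→d7:-→d8:H1→d9:-→d10:-→d11:-→d12:-→d13:-→d14:-→d15:-→d16:-→d17:-→d18:-→d19:-→d20:H2  best=H2
  + 0.0.0.0/0 (H1) depth=0

== LOOKUPS ==
["H2","H2","H1","H1","H2","H0","H1","H2"]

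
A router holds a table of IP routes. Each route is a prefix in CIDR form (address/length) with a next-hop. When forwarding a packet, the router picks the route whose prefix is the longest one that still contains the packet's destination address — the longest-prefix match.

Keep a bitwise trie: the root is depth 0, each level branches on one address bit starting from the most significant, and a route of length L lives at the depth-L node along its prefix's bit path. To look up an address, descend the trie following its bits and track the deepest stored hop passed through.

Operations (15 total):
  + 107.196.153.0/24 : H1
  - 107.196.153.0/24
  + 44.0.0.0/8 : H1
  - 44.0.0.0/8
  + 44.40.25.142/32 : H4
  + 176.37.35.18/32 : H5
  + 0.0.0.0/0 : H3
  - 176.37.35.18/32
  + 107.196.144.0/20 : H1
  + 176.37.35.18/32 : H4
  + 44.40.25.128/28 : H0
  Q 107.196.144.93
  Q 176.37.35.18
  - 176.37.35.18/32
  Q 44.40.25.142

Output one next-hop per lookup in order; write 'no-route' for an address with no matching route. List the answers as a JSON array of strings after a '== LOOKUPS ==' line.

Apply in order:
  + 107.196.153.0/24 (H1) depth=24
  del 107.196.153.0/24 (clear depth 24)
  + 44.0.0.0/8 (H1) depth=8
  del 44.0.0.0/8 (clear depth 8)
  + 44.40.25.142/32 (H4) depth=32
  + 176.37.35.18/32 (H5) depth=32
  + 0.0.0.0/0 (H3) depth=0
  del 176.37.35.18/32 (clear depth 32)
  + 107.196.144.0/20 (H1) depth=20
  + 176.37.35.18/32 (H4) depth=32
  + 44.40.25.128/28 (H0) depth=28
  ? 107.196.144.93  path d0:H3→d1:-→d2:-→d3:-→d4:-→d5:-→d6:-→d7:-→d8:-→d9:-→d10:-→d11:-→d12:-→d13:-→d14:-→d15:-→d16:-→d17:-→d18:-→d19:-→d20:H1  best=H1
  ? 176.37.35.18  path d0:H3→d1:-→d2:-→d3:-→d4:-→d5:-→d6:-→d7:-→d8:-→d9:-→d10:-→d11:-→d12:-→d13:-→d14:-→d15:-→d16:-→d17:-→d18:-→d19:-→d20:-→d21:-→d22:-→d23:-→d24:-→d25:-→d26:-→d27:-→d28:-→d29:-→d30:-→d31:-→d32:H4  best=H4
  del 176.37.35.18/32 (clear depth 32)
  ? 44.40.25.142  path d0:H3→d1:-→d2:-→d3:-→d4:-→d5:-→d6:-→d7:-→d8:-→d9:-→d10:-→d11:-→d12:-→d13:-→d14:-→d15:-→d16:-→d17:-→d18:-→d19:-→d20:-→d21:-→d22:-→d23:-→d24:-→d25:-→d26:-→d27:-→d28:H0→d29:-→d30:-→d31:-→d32:H4  best=H4

== LOOKUPS ==
["H1","H4","H4"]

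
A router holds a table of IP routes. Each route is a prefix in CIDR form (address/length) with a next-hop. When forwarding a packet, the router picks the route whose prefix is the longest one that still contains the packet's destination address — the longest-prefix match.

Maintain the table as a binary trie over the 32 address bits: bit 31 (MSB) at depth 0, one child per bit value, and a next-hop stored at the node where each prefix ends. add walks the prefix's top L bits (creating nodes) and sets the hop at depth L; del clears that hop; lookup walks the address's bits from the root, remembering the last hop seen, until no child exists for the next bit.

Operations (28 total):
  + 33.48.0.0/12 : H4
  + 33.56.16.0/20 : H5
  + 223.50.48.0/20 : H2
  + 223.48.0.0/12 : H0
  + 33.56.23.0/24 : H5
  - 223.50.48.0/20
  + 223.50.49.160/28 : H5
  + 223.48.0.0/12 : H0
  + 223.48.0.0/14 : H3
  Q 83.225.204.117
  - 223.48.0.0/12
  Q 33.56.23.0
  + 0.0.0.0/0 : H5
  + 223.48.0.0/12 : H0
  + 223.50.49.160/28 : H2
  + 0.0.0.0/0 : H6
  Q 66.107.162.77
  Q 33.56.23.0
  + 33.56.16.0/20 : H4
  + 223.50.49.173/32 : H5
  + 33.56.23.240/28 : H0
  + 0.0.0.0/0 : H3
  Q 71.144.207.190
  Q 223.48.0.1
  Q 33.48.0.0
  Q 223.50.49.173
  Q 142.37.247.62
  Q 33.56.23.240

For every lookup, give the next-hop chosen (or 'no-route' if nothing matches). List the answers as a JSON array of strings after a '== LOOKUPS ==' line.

Trace:
  add 33.48.0.0/12 -> H4 at depth 12
  add 33.56.16.0/20 -> H5 at depth 20
  add 223.50.48.0/20 -> H2 at depth 20
  add 223.48.0.0/12 -> H0 at depth 12
  add 33.56.23.0/24 -> H5 at depth 24
  del 223.50.48.0/20 (clear depth 20)
  add 223.50.49.160/28 -> H5 at depth 28
  add 223.48.0.0/12 -> H0 at depth 12
  add 223.48.0.0/14 -> H3 at depth 14
  ? 83.225.204.117  path d0:-→d1:-  best=no-route
  del 223.48.0.0/12 (clear depth 12)
  ? 33.56.23.0  path d0:-→d1:-→d2:-→d3:-→d4:-→d5:-→d6:-→d7:-→d8:-→d9:-→d10:-→d11:-→d12:H4→d13:-→d14:-→d15:-→d16:-→d17:-→d18:-→d19:-→d20:H5→d21:-→d22:-→d23:-→d24:H5  best=H5
  add 0.0.0.0/0 -> H5 at depth 0
  add 223.48.0.0/12 -> H0 at depth 12
  add 223.50.49.160/28 -> H2 at depth 28
  add 0.0.0.0/0 -> H6 at depth 0
  ? 66.107.162.77  path d0:H6→d1:-  best=H6
  ? 33.56.23.0  path d0:H6→d1:-→d2:-→d3:-→d4:-→d5:-→d6:-→d7:-→d8:-→d9:-→d10:-→d11:-→d12:H4→d13:-→d14:-→d15:-→d16:-→d17:-→d18:-→d19:-→d20:H5→d21:-→d22:-→d23:-→d24:H5  best=H5
  add 33.56.16.0/20 -> H4 at depth 20
  add 223.50.49.173/32 -> H5 at depth 32
  add 33.56.23.240/28 -> H0 at depth 28
  add 0.0.0.0/0 -> H3 at depth 0
  ? 71.144.207.190  path d0:H3→d1:-  best=H3
  ? 223.48.0.1  path d0:H3→d1:-→d2:-→d3:-→d4:-→d5:-→d6:-→d7:-→d8:-→d9:-→d10:-→d11:-→d12:H0→d13:-→d14:H3  best=H3
  ? 33.48.0.0  path d0:H3→d1:-→d2:-→d3:-→d4:-→d5:-→d6:-→d7:-→d8:-→d9:-→d10:-→d11:-→d12:H4  best=H4
  ? 223.50.49.173  path d0:H3→d1:-→d2:-→d3:-→d4:-→d5:-→d6:-→d7:-→d8:-→d9:-→d10:-→d11:-→d12:H0→d13:-→d14:H3→d15:-→d16:-→d17:-→d18:-→d19:-→d20:-→d21:-→d22:-→d23:-→d24:-→d25:-→d26:-→d27:-→d28:H2→d29:-→d30:-→d31:-→d32:H5  best=H5
  ? 142.37.247.62  path d0:H3→d1:-  best=H3
  ? 33.56.23.240  path d0:H3→d1:-→d2:-→d3:-→d4:-→d5:-→d6:-→d7:-→d8:-→d9:-→d10:-→d11:-→d12:H4→d13:-→d14:-→d15:-→d16:-→d17:-→d18:-→d19:-→d20:H4→d21:-→d22:-→d23:-→d24:H5→d25:-→d26:-→d27:-→d28:H0  best=H0

== LOOKUPS ==
["no-route","H5","H6","H5","H3","H3","H4","H5","H3","H0"]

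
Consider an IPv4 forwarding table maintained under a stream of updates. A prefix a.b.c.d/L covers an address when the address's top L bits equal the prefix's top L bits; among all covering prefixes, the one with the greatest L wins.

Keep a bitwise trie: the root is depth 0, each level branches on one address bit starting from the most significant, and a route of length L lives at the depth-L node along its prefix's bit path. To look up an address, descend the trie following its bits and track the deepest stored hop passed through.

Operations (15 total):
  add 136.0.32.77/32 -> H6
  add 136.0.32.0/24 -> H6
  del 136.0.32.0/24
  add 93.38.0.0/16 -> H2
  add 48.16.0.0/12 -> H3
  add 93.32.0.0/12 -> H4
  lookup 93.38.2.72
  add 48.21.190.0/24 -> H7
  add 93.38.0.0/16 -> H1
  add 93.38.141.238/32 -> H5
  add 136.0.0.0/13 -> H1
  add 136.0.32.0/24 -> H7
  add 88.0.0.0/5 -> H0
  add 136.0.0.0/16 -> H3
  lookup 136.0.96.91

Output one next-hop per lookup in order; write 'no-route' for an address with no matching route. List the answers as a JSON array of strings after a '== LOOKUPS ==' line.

Apply in order:
  + 136.0.32.77/32 (H6) depth=32
  + 136.0.32.0/24 (H6) depth=24
  del 136.0.32.0/24 (clear depth 24)
  + 93.38.0.0/16 (H2) depth=16
  + 48.16.0.0/12 (H3) depth=12
  + 93.32.0.0/12 (H4) depth=12
  ? 93.38.2.72  path d0:-→d1:-→d2:-→d3:-→d4:-→d5:-→d6:-→d7:-→d8:-→d9:-→d10:-→d11:-→d12:H4→d13:-→d14:-→d15:-→d16:H2  best=H2
  + 48.21.190.0/24 (H7) depth=24
  + 93.38.0.0/16 (H1) depth=16
  + 93.38.141.238/32 (H5) depth=32
  + 136.0.0.0/13 (H1) depth=13
  + 136.0.32.0/24 (H7) depth=24
  + 88.0.0.0/5 (H0) depth=5
  + 136.0.0.0/16 (H3) depth=16
  ? 136.0.96.91  path d0:-→d1:-→d2:-→d3:-→d4:-→d5:-→d6:-→d7:-→d8:-→d9:-→d10:-→d11:-→d12:-→d13:H1→d14:-→d15:-→d16:H3→d17:-  best=H3

== LOOKUPS ==
["H2","H3"]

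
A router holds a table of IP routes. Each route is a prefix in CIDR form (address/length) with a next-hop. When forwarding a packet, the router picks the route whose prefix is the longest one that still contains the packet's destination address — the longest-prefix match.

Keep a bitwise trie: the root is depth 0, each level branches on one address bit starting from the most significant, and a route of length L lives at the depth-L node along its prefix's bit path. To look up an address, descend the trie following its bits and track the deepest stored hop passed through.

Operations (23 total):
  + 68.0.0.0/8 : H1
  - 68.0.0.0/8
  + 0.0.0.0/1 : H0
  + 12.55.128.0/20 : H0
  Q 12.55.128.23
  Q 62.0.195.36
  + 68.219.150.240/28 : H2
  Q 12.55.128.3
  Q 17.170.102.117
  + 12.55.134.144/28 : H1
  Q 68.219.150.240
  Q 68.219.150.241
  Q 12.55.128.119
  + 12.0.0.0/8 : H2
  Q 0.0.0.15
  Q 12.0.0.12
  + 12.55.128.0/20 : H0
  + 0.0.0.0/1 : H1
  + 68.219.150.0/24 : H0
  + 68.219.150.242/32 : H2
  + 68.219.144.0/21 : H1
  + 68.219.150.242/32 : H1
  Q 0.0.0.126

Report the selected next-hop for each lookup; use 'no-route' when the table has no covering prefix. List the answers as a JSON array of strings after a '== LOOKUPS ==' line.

Trace:
  add 68.0.0.0/8 -> H1 at depth 8
  - 68.0.0.0/8 clear@8
  add 0.0.0.0/1 -> H0 at depth 1
  add 12.55.128.0/20 -> H0 at depth 20
  lookup 12.55.128.23: bits 00001100001101111000 walk d0:-→d1:H0→d2:-→d3:-→d4:-→d5:-→d6:-→d7:-→d8:-→d9:-→d10:-→d11:-→d12:-→d13:-→d14:-→d15:-→d16:-→d17:-→d18:-→d19:-→d20:H0 -> H0
  lookup 62.0.195.36: bits 00 walk d0:-→d1:H0→d2:- -> H0
  add 68.219.150.240/28 -> H2 at depth 28
  lookup 12.55.128.3: bits 00001100001101111000 walk d0:-→d1:H0→d2:-→d3:-→d4:-→d5:-→d6:-→d7:-→d8:-→d9:-→d10:-→d11:-→d12:-→d13:-→d14:-→d15:-→d16:-→d17:-→d18:-→d19:-→d20:H0 -> H0
  lookup 17.170.102.117: bits 000 walk d0:-→d1:H0→d2:-→d3:- -> H0
  add 12.55.134.144/28 -> H1 at depth 28
  lookup 68.219.150.240: bits 0100010011011011100101101111 walk d0:-→d1:H0→d2:-→d3:-→d4:-→d5:-→d6:-→d7:-→d8:-→d9:-→d10:-→d11:-→d12:-→d13:-→d14:-→d15:-→d16:-→d17:-→d18:-→d19:-→d20:-→d21:-→d22:-→d23:-→d24:-→d25:-→d26:-→d27:-→d28:H2 -> H2
  lookup 68.219.150.241: bits 0100010011011011100101101111 walk d0:-→d1:H0→d2:-→d3:-→d4:-→d5:-→d6:-→d7:-→d8:-→d9:-→d10:-→d11:-→d12:-→d13:-→d14:-→d15:-→d16:-→d17:-→d18:-→d19:-→d20:-→d21:-→d22:-→d23:-→d24:-→d25:-→d26:-→d27:-→d28:H2 -> H2
  lookup 12.55.128.119: bits 000011000011011110000 walk d0:-→d1:H0→d2:-→d3:-→d4:-→d5:-→d6:-→d7:-→d8:-→d9:-→d10:-→d11:-→d12:-→d13:-→d14:-→d15:-→d16:-→d17:-→d18:-→d19:-→d20:H0→d21:- -> H0
  add 12.0.0.0/8 -> H2 at depth 8
  lookup 0.0.0.15: bits 0000 walk d0:-→d1:H0→d2:-→d3:-→d4:- -> H0
  lookup 12.0.0.12: bits 0000110000 walk d0:-→d1:H0→d2:-→d3:-→d4:-→d5:-→d6:-→d7:-→d8:H2→d9:-→d10:- -> H2
  add 12.55.128.0/20 -> H0 at depth 20
  add 0.0.0.0/1 -> H1 at depth 1
  add 68.219.150.0/24 -> H0 at depth 24
  add 68.219.150.242/32 -> H2 at depth 32
  add 68.219.144.0/21 -> H1 at depth 21
  add 68.219.150.242/32 -> H1 at depth 32
  lookup 0.0.0.126: bits 0000 walk d0:-→d1:H1→d2:-→d3:-→d4:- -> H1

== LOOKUPS ==
["H0","H0","H0","H0","H2","H2","H0","H0","H2","H1"]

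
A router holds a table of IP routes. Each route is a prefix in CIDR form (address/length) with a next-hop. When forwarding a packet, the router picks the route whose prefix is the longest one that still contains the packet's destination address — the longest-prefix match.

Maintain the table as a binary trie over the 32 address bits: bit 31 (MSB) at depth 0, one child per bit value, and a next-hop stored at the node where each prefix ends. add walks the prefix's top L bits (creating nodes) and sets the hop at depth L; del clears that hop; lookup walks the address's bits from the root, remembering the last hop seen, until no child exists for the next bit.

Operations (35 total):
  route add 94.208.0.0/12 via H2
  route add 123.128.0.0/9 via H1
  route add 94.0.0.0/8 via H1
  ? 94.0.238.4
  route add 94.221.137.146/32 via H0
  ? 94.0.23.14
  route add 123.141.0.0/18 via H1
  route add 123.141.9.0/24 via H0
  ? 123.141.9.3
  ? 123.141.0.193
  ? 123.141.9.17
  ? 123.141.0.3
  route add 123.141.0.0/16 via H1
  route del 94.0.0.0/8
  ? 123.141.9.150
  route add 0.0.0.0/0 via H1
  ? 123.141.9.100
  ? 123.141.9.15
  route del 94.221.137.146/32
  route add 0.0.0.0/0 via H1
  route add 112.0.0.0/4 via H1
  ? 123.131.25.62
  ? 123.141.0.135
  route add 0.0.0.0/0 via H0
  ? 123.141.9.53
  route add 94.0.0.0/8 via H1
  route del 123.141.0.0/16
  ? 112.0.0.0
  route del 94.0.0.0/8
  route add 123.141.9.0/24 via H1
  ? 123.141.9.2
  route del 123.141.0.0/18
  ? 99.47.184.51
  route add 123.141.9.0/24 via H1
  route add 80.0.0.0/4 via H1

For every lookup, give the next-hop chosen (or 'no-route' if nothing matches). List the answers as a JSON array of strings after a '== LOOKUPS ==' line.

Apply in order:
  add 94.208.0.0/12 -> H2 at depth 12
  add 123.128.0.0/9 -> H1 at depth 9
  add 94.0.0.0/8 -> H1 at depth 8
  lookup 94.0.238.4: bits 01011110 walk d0:-→d1:-→d2:-→d3:-→d4:-→d5:-→d6:-→d7:-→d8:H1 -> H1
  add 94.221.137.146/32 -> H0 at depth 32
  lookup 94.0.23.14: bits 01011110 walk d0:-→d1:-→d2:-→d3:-→d4:-→d5:-→d6:-→d7:-→d8:H1 -> H1
  add 123.141.0.0/18 -> H1 at depth 18
  add 123.141.9.0/24 -> H0 at depth 24
  lookup 123.141.9.3: bits 011110111000110100001001 walk d0:-→d1:-→d2:-→d3:-→d4:-→d5:-→d6:-→d7:-→d8:-→d9:H1→d10:-→d11:-→d12:-→d13:-→d14:-→d15:-→d16:-→d17:-→d18:H1→d19:-→d20:-→d21:-→d22:-→d23:-→d24:H0 -> H0
  lookup 123.141.0.193: bits 01111011100011010000 walk d0:-→d1:-→d2:-→d3:-→d4:-→d5:-→d6:-→d7:-→d8:-→d9:H1→d10:-→d11:-→d12:-→d13:-→d14:-→d15:-→d16:-→d17:-→d18:H1→d19:-→d20:- -> H1
  lookup 123.141.9.17: bits 011110111000110100001001 walk d0:-→d1:-→d2:-→d3:-→d4:-→d5:-→d6:-→d7:-→d8:-→d9:H1→d10:-→d11:-→d12:-→d13:-→d14:-→d15:-→d16:-→d17:-→d18:H1→d19:-→d20:-→d21:-→d22:-→d23:-→d24:H0 -> H0
  lookup 123.141.0.3: bits 01111011100011010000 walk d0:-→d1:-→d2:-→d3:-→d4:-→d5:-→d6:-→d7:-→d8:-→d9:H1→d10:-→d11:-→d12:-→d13:-→d14:-→d15:-→d16:-→d17:-→d18:H1→d19:-→d20:- -> H1
  add 123.141.0.0/16 -> H1 at depth 16
  del 94.0.0.0/8 (clear depth 8)
  lookup 123.141.9.150: bits 011110111000110100001001 walk d0:-→d1:-→d2:-→d3:-→d4:-→d5:-→d6:-→d7:-→d8:-→d9:H1→d10:-→d11:-→d12:-→d13:-→d14:-→d15:-→d16:H1→d17:-→d18:H1→d19:-→d20:-→d21:-→d22:-→d23:-→d24:H0 -> H0
  add 0.0.0.0/0 -> H1 at depth 0
  lookup 123.141.9.100: bits 011110111000110100001001 walk d0:H1→d1:-→d2:-→d3:-→d4:-→d5:-→d6:-→d7:-→d8:-→d9:H1→d10:-→d11:-→d12:-→d13:-→d14:-→d15:-→d16:H1→d17:-→d18:H1→d19:-→d20:-→d21:-→d22:-→d23:-→d24:H0 -> H0
  lookup 123.141.9.15: bits 011110111000110100001001 walk d0:H1→d1:-→d2:-→d3:-→d4:-→d5:-→d6:-→d7:-→d8:-→d9:H1→d10:-→d11:-→d12:-→d13:-→d14:-→d15:-→d16:H1→d17:-→d18:H1→d19:-→d20:-→d21:-→d22:-→d23:-→d24:H0 -> H0
  del 94.221.137.146/32 (clear depth 32)
  add 0.0.0.0/0 -> H1 at depth 0
  add 112.0.0.0/4 -> H1 at depth 4
  lookup 123.131.25.62: bits 011110111000 walk d0:H1→d1:-→d2:-→d3:-→d4:H1→d5:-→d6:-→d7:-→d8:-→d9:H1→d10:-→d11:-→d12:- -> H1
  lookup 123.141.0.135: bits 01111011100011010000 walk d0:H1→d1:-→d2:-→d3:-→d4:H1→d5:-→d6:-→d7:-→d8:-→d9:H1→d10:-→d11:-→d12:-→d13:-→d14:-→d15:-→d16:H1→d17:-→d18:H1→d19:-→d20:- -> H1
  add 0.0.0.0/0 -> H0 at depth 0
  lookup 123.141.9.53: bits 011110111000110100001001 walk d0:H0→d1:-→d2:-→d3:-→d4:H1→d5:-→d6:-→d7:-→d8:-→d9:H1→d10:-→d11:-→d12:-→d13:-→d14:-→d15:-→d16:H1→d17:-→d18:H1→d19:-→d20:-→d21:-→d22:-→d23:-→d24:H0 -> H0
  add 94.0.0.0/8 -> H1 at depth 8
  del 123.141.0.0/16 (clear depth 16)
  lookup 112.0.0.0: bits 0111 walk d0:H0→d1:-→d2:-→d3:-→d4:H1 -> H1
  del 94.0.0.0/8 (clear depth 8)
  add 123.141.9.0/24 -> H1 at depth 24
  lookup 123.141.9.2: bits 011110111000110100001001 walk d0:H0→d1:-→d2:-→d3:-→d4:H1→d5:-→d6:-→d7:-→d8:-→d9:H1→d10:-→d11:-→d12:-→d13:-→d14:-→d15:-→d16:-→d17:-→d18:H1→d19:-→d20:-→d21:-→d22:-→d23:-→d24:H1 -> H1
  del 123.141.0.0/18 (clear depth 18)
  lookup 99.47.184.51: bits 011 walk d0:H0→d1:-→d2:-→d3:- -> H0
  add 123.141.9.0/24 -> H1 at depth 24
  add 80.0.0.0/4 -> H1 at depth 4

== LOOKUPS ==
["H1","H1","H0","H1","H0","H1","H0","H0","H0","H1","H1","H0","H1","H1","H0"]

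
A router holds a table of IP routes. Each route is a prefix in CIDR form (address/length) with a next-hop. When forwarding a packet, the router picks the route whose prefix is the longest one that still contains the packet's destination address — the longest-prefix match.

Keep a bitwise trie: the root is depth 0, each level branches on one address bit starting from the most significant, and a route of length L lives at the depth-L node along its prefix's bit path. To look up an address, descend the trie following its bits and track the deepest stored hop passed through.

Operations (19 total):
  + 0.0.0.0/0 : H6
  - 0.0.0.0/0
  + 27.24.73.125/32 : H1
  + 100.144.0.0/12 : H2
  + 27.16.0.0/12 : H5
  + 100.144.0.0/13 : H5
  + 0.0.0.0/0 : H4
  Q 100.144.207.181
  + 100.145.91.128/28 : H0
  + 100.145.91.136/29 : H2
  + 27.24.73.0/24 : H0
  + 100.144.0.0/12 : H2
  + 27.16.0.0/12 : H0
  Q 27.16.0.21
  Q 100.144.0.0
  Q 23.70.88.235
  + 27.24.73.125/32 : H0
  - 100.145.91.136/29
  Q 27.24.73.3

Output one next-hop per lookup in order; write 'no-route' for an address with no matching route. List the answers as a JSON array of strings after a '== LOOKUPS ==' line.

Trace:
  + 0.0.0.0/0 (H6) depth=0
  del 0.0.0.0/0 (clear depth 0)
  + 27.24.73.125/32 (H1) depth=32
  + 100.144.0.0/12 (H2) depth=12
  + 27.16.0.0/12 (H5) depth=12
  + 100.144.0.0/13 (H5) depth=13
  + 0.0.0.0/0 (H4) depth=0
  ? 100.144.207.181  path d0:H4→d1:-→d2:-→d3:-→d4:-→d5:-→d6:-→d7:-→d8:-→d9:-→d10:-→d11:-→d12:H2→d13:H5  best=H5
  + 100.145.91.128/28 (H0) depth=28
  + 100.145.91.136/29 (H2) depth=29
  + 27.24.73.0/24 (H0) depth=24
  + 100.144.0.0/12 (H2) depth=12
  + 27.16.0.0/12 (H0) depth=12
  ? 27.16.0.21  path d0:H4→d1:-→d2:-→d3:-→d4:-→d5:-→d6:-→d7:-→d8:-→d9:-→d10:-→d11:-→d12:H0  best=H0
  ? 100.144.0.0  path d0:H4→d1:-→d2:-→d3:-→d4:-→d5:-→d6:-→d7:-→d8:-→d9:-→d10:-→d11:-→d12:H2→d13:H5→d14:-→d15:-  best=H5
  ? 23.70.88.235  path d0:H4→d1:-→d2:-→d3:-→d4:-  best=H4
  + 27.24.73.125/32 (H0) depth=32
  del 100.145.91.136/29 (clear depth 29)
  ? 27.24.73.3  path d0:H4→d1:-→d2:-→d3:-→d4:-→d5:-→d6:-→d7:-→d8:-→d9:-→d10:-→d11:-→d12:H0→d13:-→d14:-→d15:-→d16:-→d17:-→d18:-→d19:-→d20:-→d21:-→d22:-→d23:-→d24:H0→d25:-  best=H0

== LOOKUPS ==
["H5","H0","H5","H4","H0"]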